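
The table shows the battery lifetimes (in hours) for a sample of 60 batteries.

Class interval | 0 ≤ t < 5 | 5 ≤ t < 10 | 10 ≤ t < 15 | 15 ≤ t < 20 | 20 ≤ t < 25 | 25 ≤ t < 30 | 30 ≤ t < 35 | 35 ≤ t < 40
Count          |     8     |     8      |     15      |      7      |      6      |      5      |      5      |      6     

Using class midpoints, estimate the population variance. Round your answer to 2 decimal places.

Midpoints: 2.5, 7.5, 12.5, 17.5, 22.5, 27.5, 32.5, 37.5
n = 60, Σfm = 1050, mean = 17.5000
Σfm² = 25525
Σf(m − x̄)² = Σfm² − (Σfm)²/n = 25525 − 1050²/60 = 7150.0000
Population variance = 7150.0000 / 60 = 119.1667

119.17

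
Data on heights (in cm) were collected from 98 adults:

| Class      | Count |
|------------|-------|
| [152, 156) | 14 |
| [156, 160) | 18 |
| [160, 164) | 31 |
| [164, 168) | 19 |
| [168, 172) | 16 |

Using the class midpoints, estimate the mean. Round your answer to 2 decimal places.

162.20

Midpoints: 154, 158, 162, 166, 170
Σfm = 14×154 + 18×158 + 31×162 + 19×166 + 16×170 = 15896
n = Σf = 98
Mean = 15896 / 98 = 162.2041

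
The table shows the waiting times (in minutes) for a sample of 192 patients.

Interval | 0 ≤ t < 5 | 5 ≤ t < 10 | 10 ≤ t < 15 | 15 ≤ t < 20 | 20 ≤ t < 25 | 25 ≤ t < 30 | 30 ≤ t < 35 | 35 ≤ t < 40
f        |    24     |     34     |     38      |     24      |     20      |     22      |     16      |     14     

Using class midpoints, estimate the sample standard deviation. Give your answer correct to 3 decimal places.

10.643

Midpoints: 2.5, 7.5, 12.5, 17.5, 22.5, 27.5, 32.5, 37.5
n = 192, Σfm = 3310, mean = 17.2396
Σfm² = 78700
Σf(m − x̄)² = Σfm² − (Σfm)²/n = 78700 − 3310²/192 = 21636.9792
Sample variance = 21636.9792 / 191 = 113.2826
Standard deviation = √113.2826 = 10.6434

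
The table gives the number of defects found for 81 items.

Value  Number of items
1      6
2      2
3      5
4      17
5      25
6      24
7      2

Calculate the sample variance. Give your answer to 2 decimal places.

2.16

Values: 1, 2, 3, 4, 5, 6, 7
n = 81, Σfx = 376, mean = 4.6420
Σfx² = 1918
Σf(x − x̄)² = Σfx² − (Σfx)²/n = 1918 − 376²/81 = 172.6173
Sample variance = 172.6173 / 80 = 2.1577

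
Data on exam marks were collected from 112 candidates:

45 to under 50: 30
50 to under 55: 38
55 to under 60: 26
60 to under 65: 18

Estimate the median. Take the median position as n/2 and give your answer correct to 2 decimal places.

53.42

Cumulative frequencies: 30, 68, 94, 112
n = 112; position = n/2 = 56.
This falls in the class 50 to under 55: L = 50, F = 30, f = 38, h = 5.
Median ≈ 50 + ((56 − 30) / 38) × 5 = 53.4211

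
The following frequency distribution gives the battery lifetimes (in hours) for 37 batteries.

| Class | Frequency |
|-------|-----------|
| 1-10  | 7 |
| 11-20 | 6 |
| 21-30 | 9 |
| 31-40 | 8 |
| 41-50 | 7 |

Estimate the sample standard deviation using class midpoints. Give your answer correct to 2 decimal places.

13.93

Midpoints: 5.5, 15.5, 25.5, 35.5, 45.5
n = 37, Σfm = 963.5, mean = 26.0405
Σfm² = 32079.25
Σf(m − x̄)² = Σfm² − (Σfm)²/n = 32079.25 − 963.5²/37 = 6989.1892
Sample variance = 6989.1892 / 36 = 194.1441
Standard deviation = √194.1441 = 13.9336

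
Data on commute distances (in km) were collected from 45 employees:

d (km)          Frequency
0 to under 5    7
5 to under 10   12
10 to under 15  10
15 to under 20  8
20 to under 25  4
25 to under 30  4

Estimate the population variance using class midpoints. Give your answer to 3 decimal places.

55.506

Midpoints: 2.5, 7.5, 12.5, 17.5, 22.5, 27.5
n = 45, Σfm = 572.5, mean = 12.7222
Σfm² = 9781.25
Σf(m − x̄)² = Σfm² − (Σfm)²/n = 9781.25 − 572.5²/45 = 2497.7778
Population variance = 2497.7778 / 45 = 55.5062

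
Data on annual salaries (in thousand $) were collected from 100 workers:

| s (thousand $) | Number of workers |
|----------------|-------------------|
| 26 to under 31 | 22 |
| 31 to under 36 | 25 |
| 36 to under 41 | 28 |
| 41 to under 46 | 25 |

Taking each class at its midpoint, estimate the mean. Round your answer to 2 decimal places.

36.30

Midpoints: 28.5, 33.5, 38.5, 43.5
Σfm = 22×28.5 + 25×33.5 + 28×38.5 + 25×43.5 = 3630
n = Σf = 100
Mean = 3630 / 100 = 36.3000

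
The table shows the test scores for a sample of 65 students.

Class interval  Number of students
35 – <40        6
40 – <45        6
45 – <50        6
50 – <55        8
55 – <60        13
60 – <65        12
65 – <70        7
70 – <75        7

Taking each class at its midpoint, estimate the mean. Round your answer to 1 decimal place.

56.3

Midpoints: 37.5, 42.5, 47.5, 52.5, 57.5, 62.5, 67.5, 72.5
Σfm = 6×37.5 + 6×42.5 + 6×47.5 + 8×52.5 + 13×57.5 + 12×62.5 + 7×67.5 + 7×72.5 = 3662.5
n = Σf = 65
Mean = 3662.5 / 65 = 56.3462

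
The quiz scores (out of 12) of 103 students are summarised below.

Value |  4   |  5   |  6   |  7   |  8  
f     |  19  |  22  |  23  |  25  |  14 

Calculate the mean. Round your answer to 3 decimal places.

5.932

Values: 4, 5, 6, 7, 8
Σfx = 19×4 + 22×5 + 23×6 + 25×7 + 14×8 = 611
n = Σf = 103
Mean = 611 / 103 = 5.9320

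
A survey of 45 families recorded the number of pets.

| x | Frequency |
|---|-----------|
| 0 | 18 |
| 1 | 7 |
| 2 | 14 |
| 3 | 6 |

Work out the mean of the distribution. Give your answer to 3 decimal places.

Values: 0, 1, 2, 3
Σfx = 18×0 + 7×1 + 14×2 + 6×3 = 53
n = Σf = 45
Mean = 53 / 45 = 1.1778

1.178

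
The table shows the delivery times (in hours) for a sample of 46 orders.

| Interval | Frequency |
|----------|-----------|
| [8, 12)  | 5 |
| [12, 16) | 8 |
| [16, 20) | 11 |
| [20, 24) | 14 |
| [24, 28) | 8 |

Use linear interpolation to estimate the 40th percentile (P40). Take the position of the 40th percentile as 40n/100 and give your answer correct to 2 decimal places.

Cumulative frequencies: 5, 13, 24, 38, 46
n = 46; position = 40n/100 = 18.4.
This falls in the class [16, 20): L = 16, F = 13, f = 11, h = 4.
40th percentile ≈ 16 + ((18.4 − 13) / 11) × 4 = 17.9636

17.96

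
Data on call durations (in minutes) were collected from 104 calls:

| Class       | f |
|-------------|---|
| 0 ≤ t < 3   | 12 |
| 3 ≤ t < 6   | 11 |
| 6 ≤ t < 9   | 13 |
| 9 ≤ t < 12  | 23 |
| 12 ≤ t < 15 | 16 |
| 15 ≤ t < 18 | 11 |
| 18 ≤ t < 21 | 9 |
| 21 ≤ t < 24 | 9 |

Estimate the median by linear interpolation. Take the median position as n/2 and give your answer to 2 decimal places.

11.09

Cumulative frequencies: 12, 23, 36, 59, 75, 86, 95, 104
n = 104; position = n/2 = 52.
This falls in the class 9 ≤ t < 12: L = 9, F = 36, f = 23, h = 3.
Median ≈ 9 + ((52 − 36) / 23) × 3 = 11.0870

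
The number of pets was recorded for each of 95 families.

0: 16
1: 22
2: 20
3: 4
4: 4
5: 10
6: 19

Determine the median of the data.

Cumulative frequencies: 16, 38, 58, 62, 66, 76, 95
n = 95, so the median is the value in position (n+1)/2 = 48.
Position 48 falls at value 2.

2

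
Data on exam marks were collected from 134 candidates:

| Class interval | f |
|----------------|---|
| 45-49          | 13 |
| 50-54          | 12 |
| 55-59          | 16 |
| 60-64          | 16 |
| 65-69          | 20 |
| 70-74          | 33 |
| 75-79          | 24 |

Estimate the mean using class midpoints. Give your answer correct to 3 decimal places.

64.948

Midpoints: 47, 52, 57, 62, 67, 72, 77
Σfm = 13×47 + 12×52 + 16×57 + 16×62 + 20×67 + 33×72 + 24×77 = 8703
n = Σf = 134
Mean = 8703 / 134 = 64.9478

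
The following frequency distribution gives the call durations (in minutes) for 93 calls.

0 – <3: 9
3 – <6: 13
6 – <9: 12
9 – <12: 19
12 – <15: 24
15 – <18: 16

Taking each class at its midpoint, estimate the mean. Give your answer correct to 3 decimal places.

10.210

Midpoints: 1.5, 4.5, 7.5, 10.5, 13.5, 16.5
Σfm = 9×1.5 + 13×4.5 + 12×7.5 + 19×10.5 + 24×13.5 + 16×16.5 = 949.5
n = Σf = 93
Mean = 949.5 / 93 = 10.2097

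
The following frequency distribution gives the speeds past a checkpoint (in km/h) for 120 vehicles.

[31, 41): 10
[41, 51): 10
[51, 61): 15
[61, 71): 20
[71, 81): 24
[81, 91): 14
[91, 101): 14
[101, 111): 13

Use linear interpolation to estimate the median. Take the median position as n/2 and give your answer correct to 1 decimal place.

73.1

Cumulative frequencies: 10, 20, 35, 55, 79, 93, 107, 120
n = 120; position = n/2 = 60.
This falls in the class [71, 81): L = 71, F = 55, f = 24, h = 10.
Median ≈ 71 + ((60 − 55) / 24) × 10 = 73.0833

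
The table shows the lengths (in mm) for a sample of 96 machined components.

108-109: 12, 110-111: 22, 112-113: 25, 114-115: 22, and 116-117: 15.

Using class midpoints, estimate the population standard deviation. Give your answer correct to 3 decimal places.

2.514

Midpoints: 108.5, 110.5, 112.5, 114.5, 116.5
n = 96, Σfm = 10812, mean = 112.6250
Σfm² = 1218308
Σf(m − x̄)² = Σfm² − (Σfm)²/n = 1218308 − 10812²/96 = 606.5000
Population variance = 606.5000 / 96 = 6.3177
Standard deviation = √6.3177 = 2.5135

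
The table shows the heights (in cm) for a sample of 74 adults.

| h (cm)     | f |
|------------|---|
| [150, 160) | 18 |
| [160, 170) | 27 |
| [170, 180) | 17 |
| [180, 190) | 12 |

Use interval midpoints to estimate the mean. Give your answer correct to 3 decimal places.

Midpoints: 155, 165, 175, 185
Σfm = 18×155 + 27×165 + 17×175 + 12×185 = 12440
n = Σf = 74
Mean = 12440 / 74 = 168.1081

168.108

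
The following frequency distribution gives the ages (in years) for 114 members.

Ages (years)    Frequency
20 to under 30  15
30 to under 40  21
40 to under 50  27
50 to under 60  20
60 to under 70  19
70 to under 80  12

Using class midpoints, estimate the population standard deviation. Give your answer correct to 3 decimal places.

15.355

Midpoints: 25, 35, 45, 55, 65, 75
n = 114, Σfm = 5560, mean = 48.7719
Σfm² = 298050
Σf(m − x̄)² = Σfm² − (Σfm)²/n = 298050 − 5560²/114 = 26878.0702
Population variance = 26878.0702 / 114 = 235.7725
Standard deviation = √235.7725 = 15.3549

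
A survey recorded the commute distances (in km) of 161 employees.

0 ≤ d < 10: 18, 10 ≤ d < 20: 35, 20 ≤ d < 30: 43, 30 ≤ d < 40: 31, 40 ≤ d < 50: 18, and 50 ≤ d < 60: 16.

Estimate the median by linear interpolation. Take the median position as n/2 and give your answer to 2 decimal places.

Cumulative frequencies: 18, 53, 96, 127, 145, 161
n = 161; position = n/2 = 80.5.
This falls in the class 20 ≤ d < 30: L = 20, F = 53, f = 43, h = 10.
Median ≈ 20 + ((80.5 − 53) / 43) × 10 = 26.3953

26.40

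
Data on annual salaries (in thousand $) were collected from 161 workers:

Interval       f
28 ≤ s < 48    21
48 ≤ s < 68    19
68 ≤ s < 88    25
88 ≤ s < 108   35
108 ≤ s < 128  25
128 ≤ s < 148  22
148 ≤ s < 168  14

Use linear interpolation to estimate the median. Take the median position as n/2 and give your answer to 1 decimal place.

Cumulative frequencies: 21, 40, 65, 100, 125, 147, 161
n = 161; position = n/2 = 80.5.
This falls in the class 88 ≤ s < 108: L = 88, F = 65, f = 35, h = 20.
Median ≈ 88 + ((80.5 − 65) / 35) × 20 = 96.8571

96.9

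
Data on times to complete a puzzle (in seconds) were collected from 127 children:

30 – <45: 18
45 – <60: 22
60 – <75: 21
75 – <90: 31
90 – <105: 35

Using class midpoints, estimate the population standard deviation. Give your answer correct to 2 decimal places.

Midpoints: 37.5, 52.5, 67.5, 82.5, 97.5
n = 127, Σfm = 9217.5, mean = 72.5787
Σfm² = 725343.75
Σf(m − x̄)² = Σfm² − (Σfm)²/n = 725343.75 − 9217.5²/127 = 56349.2126
Population variance = 56349.2126 / 127 = 443.6946
Standard deviation = √443.6946 = 21.0641

21.06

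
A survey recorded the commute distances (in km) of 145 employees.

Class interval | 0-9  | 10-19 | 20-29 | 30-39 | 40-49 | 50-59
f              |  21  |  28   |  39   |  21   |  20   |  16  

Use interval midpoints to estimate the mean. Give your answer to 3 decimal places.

27.190

Midpoints: 4.5, 14.5, 24.5, 34.5, 44.5, 54.5
Σfm = 21×4.5 + 28×14.5 + 39×24.5 + 21×34.5 + 20×44.5 + 16×54.5 = 3942.5
n = Σf = 145
Mean = 3942.5 / 145 = 27.1897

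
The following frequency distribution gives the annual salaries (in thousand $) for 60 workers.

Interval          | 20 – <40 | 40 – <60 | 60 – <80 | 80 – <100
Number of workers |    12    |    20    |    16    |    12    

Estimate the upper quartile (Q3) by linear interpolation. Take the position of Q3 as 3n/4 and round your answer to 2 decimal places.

76.25

Cumulative frequencies: 12, 32, 48, 60
n = 60; position = 3n/4 = 45.
This falls in the class 60 – <80: L = 60, F = 32, f = 16, h = 20.
Upper quartile ≈ 60 + ((45 − 32) / 16) × 20 = 76.2500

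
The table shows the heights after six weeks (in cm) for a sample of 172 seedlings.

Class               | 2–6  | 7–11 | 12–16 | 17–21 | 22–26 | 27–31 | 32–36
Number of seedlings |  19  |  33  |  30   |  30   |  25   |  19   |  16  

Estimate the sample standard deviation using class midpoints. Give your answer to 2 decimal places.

Midpoints: 4, 9, 14, 19, 24, 29, 34
n = 172, Σfm = 3058, mean = 17.7791
Σfm² = 68562
Σf(m − x̄)² = Σfm² − (Σfm)²/n = 68562 − 3058²/172 = 14193.6047
Sample variance = 14193.6047 / 171 = 83.0035
Standard deviation = √83.0035 = 9.1106

9.11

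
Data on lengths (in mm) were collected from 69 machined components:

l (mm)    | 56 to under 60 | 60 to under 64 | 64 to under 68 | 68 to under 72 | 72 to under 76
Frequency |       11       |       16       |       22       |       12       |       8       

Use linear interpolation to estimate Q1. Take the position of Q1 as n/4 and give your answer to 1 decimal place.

Cumulative frequencies: 11, 27, 49, 61, 69
n = 69; position = n/4 = 17.25.
This falls in the class 60 to under 64: L = 60, F = 11, f = 16, h = 4.
Lower quartile ≈ 60 + ((17.25 − 11) / 16) × 4 = 61.5625

61.6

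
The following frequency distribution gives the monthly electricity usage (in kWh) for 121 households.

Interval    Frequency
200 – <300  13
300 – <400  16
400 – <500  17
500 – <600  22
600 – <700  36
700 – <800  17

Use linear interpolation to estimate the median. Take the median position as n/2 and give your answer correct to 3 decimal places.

565.909

Cumulative frequencies: 13, 29, 46, 68, 104, 121
n = 121; position = n/2 = 60.5.
This falls in the class 500 – <600: L = 500, F = 46, f = 22, h = 100.
Median ≈ 500 + ((60.5 − 46) / 22) × 100 = 565.9091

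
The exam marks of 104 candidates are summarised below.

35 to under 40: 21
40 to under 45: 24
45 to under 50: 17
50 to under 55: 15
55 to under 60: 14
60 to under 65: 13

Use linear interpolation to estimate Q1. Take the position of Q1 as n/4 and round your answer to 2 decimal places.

41.04

Cumulative frequencies: 21, 45, 62, 77, 91, 104
n = 104; position = n/4 = 26.
This falls in the class 40 to under 45: L = 40, F = 21, f = 24, h = 5.
Lower quartile ≈ 40 + ((26 − 21) / 24) × 5 = 41.0417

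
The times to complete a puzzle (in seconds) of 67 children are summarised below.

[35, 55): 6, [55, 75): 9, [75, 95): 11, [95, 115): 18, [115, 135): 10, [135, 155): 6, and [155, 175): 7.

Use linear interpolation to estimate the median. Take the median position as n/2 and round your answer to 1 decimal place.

Cumulative frequencies: 6, 15, 26, 44, 54, 60, 67
n = 67; position = n/2 = 33.5.
This falls in the class [95, 115): L = 95, F = 26, f = 18, h = 20.
Median ≈ 95 + ((33.5 − 26) / 18) × 20 = 103.3333

103.3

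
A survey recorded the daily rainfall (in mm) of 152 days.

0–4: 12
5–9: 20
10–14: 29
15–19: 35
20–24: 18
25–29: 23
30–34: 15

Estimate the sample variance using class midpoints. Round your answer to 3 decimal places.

76.473

Midpoints: 2, 7, 12, 17, 22, 27, 32
n = 152, Σfm = 2604, mean = 17.1316
Σfm² = 56158
Σf(m − x̄)² = Σfm² − (Σfm)²/n = 56158 − 2604²/152 = 11547.3684
Sample variance = 11547.3684 / 151 = 76.4726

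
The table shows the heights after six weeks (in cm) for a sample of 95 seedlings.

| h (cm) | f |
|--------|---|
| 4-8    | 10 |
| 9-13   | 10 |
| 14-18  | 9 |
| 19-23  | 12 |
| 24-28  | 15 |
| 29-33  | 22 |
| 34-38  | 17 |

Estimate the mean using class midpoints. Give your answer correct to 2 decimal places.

23.68

Midpoints: 6, 11, 16, 21, 26, 31, 36
Σfm = 10×6 + 10×11 + 9×16 + 12×21 + 15×26 + 22×31 + 17×36 = 2250
n = Σf = 95
Mean = 2250 / 95 = 23.6842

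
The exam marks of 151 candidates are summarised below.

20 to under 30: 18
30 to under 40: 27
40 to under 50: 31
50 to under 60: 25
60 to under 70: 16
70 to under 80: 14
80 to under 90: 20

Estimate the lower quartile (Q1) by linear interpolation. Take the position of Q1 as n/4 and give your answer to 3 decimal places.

37.315

Cumulative frequencies: 18, 45, 76, 101, 117, 131, 151
n = 151; position = n/4 = 37.75.
This falls in the class 30 to under 40: L = 30, F = 18, f = 27, h = 10.
Lower quartile ≈ 30 + ((37.75 − 18) / 27) × 10 = 37.3148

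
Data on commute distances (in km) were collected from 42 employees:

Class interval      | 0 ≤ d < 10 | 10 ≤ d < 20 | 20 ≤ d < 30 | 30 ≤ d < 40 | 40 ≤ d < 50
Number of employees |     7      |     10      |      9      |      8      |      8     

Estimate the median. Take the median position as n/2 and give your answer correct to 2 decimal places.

24.44

Cumulative frequencies: 7, 17, 26, 34, 42
n = 42; position = n/2 = 21.
This falls in the class 20 ≤ d < 30: L = 20, F = 17, f = 9, h = 10.
Median ≈ 20 + ((21 − 17) / 9) × 10 = 24.4444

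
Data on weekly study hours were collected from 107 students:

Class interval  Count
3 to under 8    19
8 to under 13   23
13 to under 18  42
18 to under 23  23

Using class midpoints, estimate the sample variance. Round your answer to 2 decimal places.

25.59

Midpoints: 5.5, 10.5, 15.5, 20.5
n = 107, Σfm = 1468.5, mean = 13.7243
Σfm² = 22866.75
Σf(m − x̄)² = Σfm² − (Σfm)²/n = 22866.75 − 1468.5²/107 = 2712.6168
Sample variance = 2712.6168 / 106 = 25.5907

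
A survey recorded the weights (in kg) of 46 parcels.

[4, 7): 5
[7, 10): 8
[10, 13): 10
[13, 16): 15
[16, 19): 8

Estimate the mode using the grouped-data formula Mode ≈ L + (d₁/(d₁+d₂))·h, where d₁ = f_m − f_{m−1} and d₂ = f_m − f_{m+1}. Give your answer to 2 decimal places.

14.25

Modal class: [13, 16) (highest frequency 15).
d₁ = 15 − 10 = 5, d₂ = 15 − 8 = 7
Mode ≈ 13 + (5/(5+7)) × 3 = 13 + 1.2500 = 14.2500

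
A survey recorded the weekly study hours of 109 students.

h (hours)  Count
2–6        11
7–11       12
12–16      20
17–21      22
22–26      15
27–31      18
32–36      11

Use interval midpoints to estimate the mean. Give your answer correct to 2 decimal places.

19.32

Midpoints: 4, 9, 14, 19, 24, 29, 34
Σfm = 11×4 + 12×9 + 20×14 + 22×19 + 15×24 + 18×29 + 11×34 = 2106
n = Σf = 109
Mean = 2106 / 109 = 19.3211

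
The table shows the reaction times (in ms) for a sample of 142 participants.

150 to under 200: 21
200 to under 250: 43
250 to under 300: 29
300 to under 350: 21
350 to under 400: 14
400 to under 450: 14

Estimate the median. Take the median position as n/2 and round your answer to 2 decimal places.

Cumulative frequencies: 21, 64, 93, 114, 128, 142
n = 142; position = n/2 = 71.
This falls in the class 250 to under 300: L = 250, F = 64, f = 29, h = 50.
Median ≈ 250 + ((71 − 64) / 29) × 50 = 262.0690

262.07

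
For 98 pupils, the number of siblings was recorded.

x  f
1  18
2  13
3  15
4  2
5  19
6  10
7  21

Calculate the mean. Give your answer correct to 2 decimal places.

Values: 1, 2, 3, 4, 5, 6, 7
Σfx = 18×1 + 13×2 + 15×3 + 2×4 + 19×5 + 10×6 + 21×7 = 399
n = Σf = 98
Mean = 399 / 98 = 4.0714

4.07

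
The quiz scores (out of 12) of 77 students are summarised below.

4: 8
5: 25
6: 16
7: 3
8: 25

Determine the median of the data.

Cumulative frequencies: 8, 33, 49, 52, 77
n = 77, so the median is the value in position (n+1)/2 = 39.
Position 39 falls at value 6.

6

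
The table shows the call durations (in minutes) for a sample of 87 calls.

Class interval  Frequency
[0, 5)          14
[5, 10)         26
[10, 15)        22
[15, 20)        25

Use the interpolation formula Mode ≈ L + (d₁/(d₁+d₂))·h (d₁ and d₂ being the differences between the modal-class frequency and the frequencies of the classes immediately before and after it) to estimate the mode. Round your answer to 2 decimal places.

Modal class: [5, 10) (highest frequency 26).
d₁ = 26 − 14 = 12, d₂ = 26 − 22 = 4
Mode ≈ 5 + (12/(12+4)) × 5 = 5 + 3.7500 = 8.7500

8.75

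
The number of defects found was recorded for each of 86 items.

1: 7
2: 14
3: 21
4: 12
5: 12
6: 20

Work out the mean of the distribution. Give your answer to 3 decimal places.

Values: 1, 2, 3, 4, 5, 6
Σfx = 7×1 + 14×2 + 21×3 + 12×4 + 12×5 + 20×6 = 326
n = Σf = 86
Mean = 326 / 86 = 3.7907

3.791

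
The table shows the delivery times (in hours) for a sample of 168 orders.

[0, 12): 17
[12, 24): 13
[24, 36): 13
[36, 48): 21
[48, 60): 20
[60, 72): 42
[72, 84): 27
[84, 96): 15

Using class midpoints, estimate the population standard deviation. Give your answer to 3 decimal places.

Midpoints: 6, 18, 30, 42, 54, 66, 78, 90
n = 168, Σfm = 8916, mean = 53.0714
Σfm² = 580608
Σf(m − x̄)² = Σfm² − (Σfm)²/n = 580608 − 8916²/168 = 107423.1429
Population variance = 107423.1429 / 168 = 639.4235
Standard deviation = √639.4235 = 25.2868

25.287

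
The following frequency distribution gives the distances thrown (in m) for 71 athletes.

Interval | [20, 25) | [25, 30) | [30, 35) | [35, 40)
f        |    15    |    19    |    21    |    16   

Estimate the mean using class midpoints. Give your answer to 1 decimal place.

30.2

Midpoints: 22.5, 27.5, 32.5, 37.5
Σfm = 15×22.5 + 19×27.5 + 21×32.5 + 16×37.5 = 2142.5
n = Σf = 71
Mean = 2142.5 / 71 = 30.1761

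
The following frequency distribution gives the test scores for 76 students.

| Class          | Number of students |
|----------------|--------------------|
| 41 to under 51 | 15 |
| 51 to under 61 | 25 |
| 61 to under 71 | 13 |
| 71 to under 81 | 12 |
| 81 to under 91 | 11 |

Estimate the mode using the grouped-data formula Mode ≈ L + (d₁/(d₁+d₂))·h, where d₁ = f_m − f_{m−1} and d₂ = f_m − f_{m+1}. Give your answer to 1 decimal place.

55.5

Modal class: 51 to under 61 (highest frequency 25).
d₁ = 25 − 15 = 10, d₂ = 25 − 13 = 12
Mode ≈ 51 + (10/(10+12)) × 10 = 51 + 4.5455 = 55.5455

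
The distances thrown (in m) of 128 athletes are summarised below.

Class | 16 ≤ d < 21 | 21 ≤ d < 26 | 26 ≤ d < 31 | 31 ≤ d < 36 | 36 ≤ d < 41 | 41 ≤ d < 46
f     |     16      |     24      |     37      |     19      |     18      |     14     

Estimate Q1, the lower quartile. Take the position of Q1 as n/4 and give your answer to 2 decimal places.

Cumulative frequencies: 16, 40, 77, 96, 114, 128
n = 128; position = n/4 = 32.
This falls in the class 21 ≤ d < 26: L = 21, F = 16, f = 24, h = 5.
Lower quartile ≈ 21 + ((32 − 16) / 24) × 5 = 24.3333

24.33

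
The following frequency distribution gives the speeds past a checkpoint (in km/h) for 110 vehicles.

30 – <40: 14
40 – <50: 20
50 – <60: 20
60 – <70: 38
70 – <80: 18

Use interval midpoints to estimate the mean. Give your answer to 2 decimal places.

57.36

Midpoints: 35, 45, 55, 65, 75
Σfm = 14×35 + 20×45 + 20×55 + 38×65 + 18×75 = 6310
n = Σf = 110
Mean = 6310 / 110 = 57.3636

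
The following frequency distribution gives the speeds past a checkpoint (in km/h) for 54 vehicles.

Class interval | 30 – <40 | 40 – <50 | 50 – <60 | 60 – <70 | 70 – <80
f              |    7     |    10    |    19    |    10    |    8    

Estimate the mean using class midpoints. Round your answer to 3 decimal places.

55.370

Midpoints: 35, 45, 55, 65, 75
Σfm = 7×35 + 10×45 + 19×55 + 10×65 + 8×75 = 2990
n = Σf = 54
Mean = 2990 / 54 = 55.3704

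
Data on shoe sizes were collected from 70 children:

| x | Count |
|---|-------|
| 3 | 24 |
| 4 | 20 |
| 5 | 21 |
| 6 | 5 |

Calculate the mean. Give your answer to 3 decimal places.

Values: 3, 4, 5, 6
Σfx = 24×3 + 20×4 + 21×5 + 5×6 = 287
n = Σf = 70
Mean = 287 / 70 = 4.1000

4.100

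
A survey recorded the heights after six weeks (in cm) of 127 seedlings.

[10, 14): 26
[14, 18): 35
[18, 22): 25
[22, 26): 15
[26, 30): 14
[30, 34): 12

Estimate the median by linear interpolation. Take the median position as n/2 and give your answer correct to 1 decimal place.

Cumulative frequencies: 26, 61, 86, 101, 115, 127
n = 127; position = n/2 = 63.5.
This falls in the class [18, 22): L = 18, F = 61, f = 25, h = 4.
Median ≈ 18 + ((63.5 − 61) / 25) × 4 = 18.4000

18.4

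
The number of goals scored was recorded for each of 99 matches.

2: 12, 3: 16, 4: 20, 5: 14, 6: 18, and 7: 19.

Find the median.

5

Cumulative frequencies: 12, 28, 48, 62, 80, 99
n = 99, so the median is the value in position (n+1)/2 = 50.
Position 50 falls at value 5.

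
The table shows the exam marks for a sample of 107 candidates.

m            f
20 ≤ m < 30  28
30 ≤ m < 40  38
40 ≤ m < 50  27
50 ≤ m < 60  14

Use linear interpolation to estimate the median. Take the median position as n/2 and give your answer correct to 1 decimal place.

Cumulative frequencies: 28, 66, 93, 107
n = 107; position = n/2 = 53.5.
This falls in the class 30 ≤ m < 40: L = 30, F = 28, f = 38, h = 10.
Median ≈ 30 + ((53.5 − 28) / 38) × 10 = 36.7105

36.7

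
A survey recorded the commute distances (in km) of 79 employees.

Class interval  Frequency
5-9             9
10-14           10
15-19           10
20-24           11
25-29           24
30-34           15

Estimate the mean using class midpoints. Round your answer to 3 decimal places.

21.810

Midpoints: 7, 12, 17, 22, 27, 32
Σfm = 9×7 + 10×12 + 10×17 + 11×22 + 24×27 + 15×32 = 1723
n = Σf = 79
Mean = 1723 / 79 = 21.8101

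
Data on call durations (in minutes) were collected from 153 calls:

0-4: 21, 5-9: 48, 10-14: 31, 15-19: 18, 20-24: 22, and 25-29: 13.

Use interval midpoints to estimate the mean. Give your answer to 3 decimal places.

12.359

Midpoints: 2, 7, 12, 17, 22, 27
Σfm = 21×2 + 48×7 + 31×12 + 18×17 + 22×22 + 13×27 = 1891
n = Σf = 153
Mean = 1891 / 153 = 12.3595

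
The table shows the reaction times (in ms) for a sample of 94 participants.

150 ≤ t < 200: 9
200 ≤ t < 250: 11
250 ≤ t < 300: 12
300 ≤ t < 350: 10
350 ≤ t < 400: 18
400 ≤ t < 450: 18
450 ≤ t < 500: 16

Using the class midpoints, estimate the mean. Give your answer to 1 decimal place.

Midpoints: 175, 225, 275, 325, 375, 425, 475
Σfm = 9×175 + 11×225 + 12×275 + 10×325 + 18×375 + 18×425 + 16×475 = 32600
n = Σf = 94
Mean = 32600 / 94 = 346.8085

346.8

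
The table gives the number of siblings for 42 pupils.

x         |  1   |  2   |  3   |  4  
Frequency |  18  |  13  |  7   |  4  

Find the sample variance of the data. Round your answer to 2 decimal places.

Values: 1, 2, 3, 4
n = 42, Σfx = 81, mean = 1.9286
Σfx² = 197
Σf(x − x̄)² = Σfx² − (Σfx)²/n = 197 − 81²/42 = 40.7857
Sample variance = 40.7857 / 41 = 0.9948

0.99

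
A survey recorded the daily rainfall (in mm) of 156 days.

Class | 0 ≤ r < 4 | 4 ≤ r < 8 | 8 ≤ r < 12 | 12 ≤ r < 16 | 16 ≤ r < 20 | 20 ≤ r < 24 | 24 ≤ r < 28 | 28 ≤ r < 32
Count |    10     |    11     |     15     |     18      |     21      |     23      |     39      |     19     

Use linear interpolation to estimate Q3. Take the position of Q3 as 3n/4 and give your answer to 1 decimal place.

25.9

Cumulative frequencies: 10, 21, 36, 54, 75, 98, 137, 156
n = 156; position = 3n/4 = 117.
This falls in the class 24 ≤ r < 28: L = 24, F = 98, f = 39, h = 4.
Upper quartile ≈ 24 + ((117 − 98) / 39) × 4 = 25.9487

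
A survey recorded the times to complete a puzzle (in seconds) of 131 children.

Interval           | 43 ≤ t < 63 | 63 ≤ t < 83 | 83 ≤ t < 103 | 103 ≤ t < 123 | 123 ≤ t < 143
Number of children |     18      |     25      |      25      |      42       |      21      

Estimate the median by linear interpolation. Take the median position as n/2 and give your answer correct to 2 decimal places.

Cumulative frequencies: 18, 43, 68, 110, 131
n = 131; position = n/2 = 65.5.
This falls in the class 83 ≤ t < 103: L = 83, F = 43, f = 25, h = 20.
Median ≈ 83 + ((65.5 − 43) / 25) × 20 = 101.0000

101.00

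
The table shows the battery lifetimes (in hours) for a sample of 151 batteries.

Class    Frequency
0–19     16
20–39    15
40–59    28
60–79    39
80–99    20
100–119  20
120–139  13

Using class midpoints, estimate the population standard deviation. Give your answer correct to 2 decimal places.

Midpoints: 9.5, 29.5, 49.5, 69.5, 89.5, 109.5, 129.5
n = 151, Σfm = 10354.5, mean = 68.5728
Σfm² = 889507.75
Σf(m − x̄)² = Σfm² − (Σfm)²/n = 889507.75 − 10354.5²/151 = 179470.1987
Population variance = 179470.1987 / 151 = 1188.5444
Standard deviation = √1188.5444 = 34.4753

34.48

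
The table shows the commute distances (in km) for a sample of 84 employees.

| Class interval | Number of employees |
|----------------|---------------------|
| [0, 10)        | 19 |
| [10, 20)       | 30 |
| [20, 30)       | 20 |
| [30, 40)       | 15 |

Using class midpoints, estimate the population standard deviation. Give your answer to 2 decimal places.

10.21

Midpoints: 5, 15, 25, 35
n = 84, Σfm = 1570, mean = 18.6905
Σfm² = 38100
Σf(m − x̄)² = Σfm² − (Σfm)²/n = 38100 − 1570²/84 = 8755.9524
Population variance = 8755.9524 / 84 = 104.2375
Standard deviation = √104.2375 = 10.2097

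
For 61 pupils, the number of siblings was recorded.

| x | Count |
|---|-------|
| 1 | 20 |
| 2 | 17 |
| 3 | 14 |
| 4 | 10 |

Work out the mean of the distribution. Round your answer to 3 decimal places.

Values: 1, 2, 3, 4
Σfx = 20×1 + 17×2 + 14×3 + 10×4 = 136
n = Σf = 61
Mean = 136 / 61 = 2.2295

2.230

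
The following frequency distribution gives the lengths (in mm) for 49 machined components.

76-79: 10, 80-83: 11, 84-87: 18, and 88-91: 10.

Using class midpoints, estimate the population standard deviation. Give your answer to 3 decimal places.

4.121

Midpoints: 77.5, 81.5, 85.5, 89.5
n = 49, Σfm = 4105.5, mean = 83.7857
Σfm² = 344814.25
Σf(m − x̄)² = Σfm² − (Σfm)²/n = 344814.25 − 4105.5²/49 = 832.0000
Population variance = 832.0000 / 49 = 16.9796
Standard deviation = √16.9796 = 4.1206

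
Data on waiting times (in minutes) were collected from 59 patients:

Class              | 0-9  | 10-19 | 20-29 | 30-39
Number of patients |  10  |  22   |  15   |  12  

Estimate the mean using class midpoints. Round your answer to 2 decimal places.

19.42

Midpoints: 4.5, 14.5, 24.5, 34.5
Σfm = 10×4.5 + 22×14.5 + 15×24.5 + 12×34.5 = 1145.5
n = Σf = 59
Mean = 1145.5 / 59 = 19.4153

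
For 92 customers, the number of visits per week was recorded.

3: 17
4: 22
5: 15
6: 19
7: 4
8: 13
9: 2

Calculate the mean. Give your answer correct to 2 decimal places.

5.20

Values: 3, 4, 5, 6, 7, 8, 9
Σfx = 17×3 + 22×4 + 15×5 + 19×6 + 4×7 + 13×8 + 2×9 = 478
n = Σf = 92
Mean = 478 / 92 = 5.1957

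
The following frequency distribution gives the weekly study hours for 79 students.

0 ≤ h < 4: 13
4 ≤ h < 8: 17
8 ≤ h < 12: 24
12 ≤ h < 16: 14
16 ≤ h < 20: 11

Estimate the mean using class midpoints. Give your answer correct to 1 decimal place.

9.6

Midpoints: 2, 6, 10, 14, 18
Σfm = 13×2 + 17×6 + 24×10 + 14×14 + 11×18 = 762
n = Σf = 79
Mean = 762 / 79 = 9.6456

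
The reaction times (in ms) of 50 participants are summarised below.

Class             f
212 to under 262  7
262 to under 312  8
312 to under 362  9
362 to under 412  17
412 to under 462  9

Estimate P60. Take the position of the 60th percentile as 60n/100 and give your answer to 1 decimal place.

Cumulative frequencies: 7, 15, 24, 41, 50
n = 50; position = 60n/100 = 30.
This falls in the class 362 to under 412: L = 362, F = 24, f = 17, h = 50.
60th percentile ≈ 362 + ((30 − 24) / 17) × 50 = 379.6471

379.6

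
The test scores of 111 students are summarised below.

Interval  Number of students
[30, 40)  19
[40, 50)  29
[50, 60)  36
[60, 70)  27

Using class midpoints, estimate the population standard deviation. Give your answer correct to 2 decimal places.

Midpoints: 35, 45, 55, 65
n = 111, Σfm = 5705, mean = 51.3964
Σfm² = 304975
Σf(m − x̄)² = Σfm² − (Σfm)²/n = 304975 − 5705²/111 = 11758.5586
Population variance = 11758.5586 / 111 = 105.9330
Standard deviation = √105.9330 = 10.2924

10.29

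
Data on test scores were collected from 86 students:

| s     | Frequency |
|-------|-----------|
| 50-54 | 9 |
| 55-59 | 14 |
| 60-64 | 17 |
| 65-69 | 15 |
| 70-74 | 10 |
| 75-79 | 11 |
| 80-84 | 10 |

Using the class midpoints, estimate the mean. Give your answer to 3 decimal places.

Midpoints: 52, 57, 62, 67, 72, 77, 82
Σfm = 9×52 + 14×57 + 17×62 + 15×67 + 10×72 + 11×77 + 10×82 = 5712
n = Σf = 86
Mean = 5712 / 86 = 66.4186

66.419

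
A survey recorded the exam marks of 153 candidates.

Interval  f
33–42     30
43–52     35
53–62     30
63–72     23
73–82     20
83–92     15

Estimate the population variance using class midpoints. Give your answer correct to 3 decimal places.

Midpoints: 37.5, 47.5, 57.5, 67.5, 77.5, 87.5
n = 153, Σfm = 8927.5, mean = 58.3497
Σfm² = 560106.25
Σf(m − x̄)² = Σfm² − (Σfm)²/n = 560106.25 − 8927.5²/153 = 39189.5425
Population variance = 39189.5425 / 153 = 256.1408

256.141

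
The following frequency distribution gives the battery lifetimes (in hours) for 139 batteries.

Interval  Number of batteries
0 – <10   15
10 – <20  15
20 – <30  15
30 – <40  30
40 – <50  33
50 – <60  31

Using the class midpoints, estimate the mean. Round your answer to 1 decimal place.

Midpoints: 5, 15, 25, 35, 45, 55
Σfm = 15×5 + 15×15 + 15×25 + 30×35 + 33×45 + 31×55 = 4915
n = Σf = 139
Mean = 4915 / 139 = 35.3597

35.4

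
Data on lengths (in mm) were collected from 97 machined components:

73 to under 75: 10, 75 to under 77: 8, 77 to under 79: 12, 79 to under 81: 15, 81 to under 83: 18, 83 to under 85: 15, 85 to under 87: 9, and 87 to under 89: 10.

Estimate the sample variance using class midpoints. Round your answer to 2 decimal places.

17.48

Midpoints: 74, 76, 78, 80, 82, 84, 86, 88
n = 97, Σfm = 7874, mean = 81.1753
Σfm² = 640852
Σf(m − x̄)² = Σfm² − (Σfm)²/n = 640852 − 7874²/97 = 1678.0206
Sample variance = 1678.0206 / 96 = 17.4794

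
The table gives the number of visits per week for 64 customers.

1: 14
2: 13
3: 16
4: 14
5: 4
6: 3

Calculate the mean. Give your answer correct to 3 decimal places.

Values: 1, 2, 3, 4, 5, 6
Σfx = 14×1 + 13×2 + 16×3 + 14×4 + 4×5 + 3×6 = 182
n = Σf = 64
Mean = 182 / 64 = 2.8438

2.844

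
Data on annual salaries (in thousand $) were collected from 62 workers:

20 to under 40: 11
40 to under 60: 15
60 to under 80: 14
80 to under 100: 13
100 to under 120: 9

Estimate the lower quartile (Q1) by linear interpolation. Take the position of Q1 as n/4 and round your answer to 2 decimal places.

46.00

Cumulative frequencies: 11, 26, 40, 53, 62
n = 62; position = n/4 = 15.5.
This falls in the class 40 to under 60: L = 40, F = 11, f = 15, h = 20.
Lower quartile ≈ 40 + ((15.5 − 11) / 15) × 20 = 46.0000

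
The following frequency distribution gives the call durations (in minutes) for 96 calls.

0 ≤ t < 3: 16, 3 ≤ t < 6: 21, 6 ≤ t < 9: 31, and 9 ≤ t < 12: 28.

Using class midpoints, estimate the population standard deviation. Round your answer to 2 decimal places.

3.16

Midpoints: 1.5, 4.5, 7.5, 10.5
n = 96, Σfm = 645, mean = 6.7188
Σfm² = 5292
Σf(m − x̄)² = Σfm² − (Σfm)²/n = 5292 − 645²/96 = 958.4062
Population variance = 958.4062 / 96 = 9.9834
Standard deviation = √9.9834 = 3.1597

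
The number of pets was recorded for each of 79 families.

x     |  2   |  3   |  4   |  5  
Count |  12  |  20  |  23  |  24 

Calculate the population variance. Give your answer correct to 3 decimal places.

Values: 2, 3, 4, 5
n = 79, Σfx = 296, mean = 3.7468
Σfx² = 1196
Σf(x − x̄)² = Σfx² − (Σfx)²/n = 1196 − 296²/79 = 86.9367
Population variance = 86.9367 / 79 = 1.1005

1.100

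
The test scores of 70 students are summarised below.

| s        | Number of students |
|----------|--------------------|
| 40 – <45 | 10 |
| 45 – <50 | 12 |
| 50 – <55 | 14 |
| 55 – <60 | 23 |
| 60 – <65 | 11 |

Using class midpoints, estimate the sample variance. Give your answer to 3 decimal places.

42.241

Midpoints: 42.5, 47.5, 52.5, 57.5, 62.5
n = 70, Σfm = 3740, mean = 53.4286
Σfm² = 202737.5
Σf(m − x̄)² = Σfm² − (Σfm)²/n = 202737.5 − 3740²/70 = 2914.6429
Sample variance = 2914.6429 / 69 = 42.2412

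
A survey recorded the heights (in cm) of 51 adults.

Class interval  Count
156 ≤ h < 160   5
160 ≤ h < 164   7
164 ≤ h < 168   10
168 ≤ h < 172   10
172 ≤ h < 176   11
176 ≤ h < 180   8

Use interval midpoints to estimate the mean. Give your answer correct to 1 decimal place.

Midpoints: 158, 162, 166, 170, 174, 178
Σfm = 5×158 + 7×162 + 10×166 + 10×170 + 11×174 + 8×178 = 8622
n = Σf = 51
Mean = 8622 / 51 = 169.0588

169.1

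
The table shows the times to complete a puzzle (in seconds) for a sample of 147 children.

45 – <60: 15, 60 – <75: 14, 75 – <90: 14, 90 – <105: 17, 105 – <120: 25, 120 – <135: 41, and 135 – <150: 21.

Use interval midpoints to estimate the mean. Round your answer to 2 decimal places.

105.97

Midpoints: 52.5, 67.5, 82.5, 97.5, 112.5, 127.5, 142.5
Σfm = 15×52.5 + 14×67.5 + 14×82.5 + 17×97.5 + 25×112.5 + 41×127.5 + 21×142.5 = 15577.5
n = Σf = 147
Mean = 15577.5 / 147 = 105.9694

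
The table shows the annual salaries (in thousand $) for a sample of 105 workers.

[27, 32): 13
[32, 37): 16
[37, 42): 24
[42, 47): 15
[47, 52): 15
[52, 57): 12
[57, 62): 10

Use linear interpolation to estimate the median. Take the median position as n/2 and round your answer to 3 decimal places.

Cumulative frequencies: 13, 29, 53, 68, 83, 95, 105
n = 105; position = n/2 = 52.5.
This falls in the class [37, 42): L = 37, F = 29, f = 24, h = 5.
Median ≈ 37 + ((52.5 − 29) / 24) × 5 = 41.8958

41.896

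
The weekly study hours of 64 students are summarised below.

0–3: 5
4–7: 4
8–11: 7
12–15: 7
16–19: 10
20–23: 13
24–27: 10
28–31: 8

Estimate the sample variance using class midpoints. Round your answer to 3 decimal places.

70.032

Midpoints: 1.5, 5.5, 9.5, 13.5, 17.5, 21.5, 25.5, 29.5
n = 64, Σfm = 1136, mean = 17.7500
Σfm² = 24576
Σf(m − x̄)² = Σfm² − (Σfm)²/n = 24576 − 1136²/64 = 4412.0000
Sample variance = 4412.0000 / 63 = 70.0317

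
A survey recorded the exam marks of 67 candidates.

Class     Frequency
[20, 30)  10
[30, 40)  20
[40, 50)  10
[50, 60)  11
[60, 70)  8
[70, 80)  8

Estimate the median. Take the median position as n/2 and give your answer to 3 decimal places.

43.500

Cumulative frequencies: 10, 30, 40, 51, 59, 67
n = 67; position = n/2 = 33.5.
This falls in the class [40, 50): L = 40, F = 30, f = 10, h = 10.
Median ≈ 40 + ((33.5 − 30) / 10) × 10 = 43.5000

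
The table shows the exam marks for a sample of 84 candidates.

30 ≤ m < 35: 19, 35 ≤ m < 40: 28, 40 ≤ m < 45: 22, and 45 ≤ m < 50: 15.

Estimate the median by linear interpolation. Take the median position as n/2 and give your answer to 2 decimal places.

Cumulative frequencies: 19, 47, 69, 84
n = 84; position = n/2 = 42.
This falls in the class 35 ≤ m < 40: L = 35, F = 19, f = 28, h = 5.
Median ≈ 35 + ((42 − 19) / 28) × 5 = 39.1071

39.11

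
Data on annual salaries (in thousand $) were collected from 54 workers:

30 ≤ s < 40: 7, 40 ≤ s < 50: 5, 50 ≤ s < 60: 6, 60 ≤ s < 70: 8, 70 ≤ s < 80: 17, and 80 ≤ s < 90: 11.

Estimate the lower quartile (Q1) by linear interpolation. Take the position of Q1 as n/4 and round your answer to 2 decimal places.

Cumulative frequencies: 7, 12, 18, 26, 43, 54
n = 54; position = n/4 = 13.5.
This falls in the class 50 ≤ s < 60: L = 50, F = 12, f = 6, h = 10.
Lower quartile ≈ 50 + ((13.5 − 12) / 6) × 10 = 52.5000

52.50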